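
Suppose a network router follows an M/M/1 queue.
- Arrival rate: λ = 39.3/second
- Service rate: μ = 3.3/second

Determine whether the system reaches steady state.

Stability requires ρ = λ/(cμ) < 1
ρ = 39.3/(1 × 3.3) = 39.3/3.30 = 11.9091
Since 11.9091 ≥ 1, the system is UNSTABLE.
Queue grows without bound. Need μ > λ = 39.3.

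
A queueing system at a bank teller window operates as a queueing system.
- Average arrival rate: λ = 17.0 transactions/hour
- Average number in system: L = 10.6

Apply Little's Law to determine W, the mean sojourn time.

Little's Law: L = λW, so W = L/λ
W = 10.6/17.0 = 0.6235 hours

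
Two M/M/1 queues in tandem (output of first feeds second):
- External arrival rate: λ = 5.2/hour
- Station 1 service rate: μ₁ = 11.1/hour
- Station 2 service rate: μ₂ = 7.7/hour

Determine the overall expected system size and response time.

By Jackson's theorem, each station behaves as independent M/M/1.
Station 1: ρ₁ = 5.2/11.1 = 0.4685, L₁ = ρ₁/(1-ρ₁) = λ/(μ₁-λ) = 5.2/5.90 = 0.8814
Station 2: ρ₂ = 5.2/7.7 = 0.6753, L₂ = ρ₂/(1-ρ₂) = λ/(μ₂-λ) = 5.2/2.50 = 2.0800
Total: L = L₁ + L₂ = 0.8814 + 2.0800 = 2.9614
W = L/λ = 2.9614/5.2 = 0.5695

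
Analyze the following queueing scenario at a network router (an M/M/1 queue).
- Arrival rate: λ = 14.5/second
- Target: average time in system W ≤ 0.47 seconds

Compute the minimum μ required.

For M/M/1: W = 1/(μ-λ)
Need W ≤ 0.47, so 1/(μ-λ) ≤ 0.47
μ - λ ≥ 1/0.47 = 2.1277
μ ≥ 14.5 + 2.1277 = 16.6277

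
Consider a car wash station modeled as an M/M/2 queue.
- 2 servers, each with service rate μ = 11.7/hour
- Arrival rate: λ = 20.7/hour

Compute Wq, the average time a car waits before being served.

Traffic intensity: ρ = λ/(cμ) = 20.7/(2×11.7) = 0.8846
Since ρ = 0.8846 < 1, system is stable.
Offered load a = λ/μ = cρ = 20.7/11.7 = 1.7692
P₀ = [ Σₙ₌₀^1 aⁿ/n! + a^2/(2!(1-ρ)) ]⁻¹
Σ = a^0/0! + a^1/1! = 1.0000 + 1.7692 = 2.7692
a^2/(2!(1-ρ)) = 3.13018/(2 × 0.115385) = 13.5641
P₀ = 1/(2.7692 + 13.5641) = 0.06122
Lq = P₀·a^2·ρ / (2!(1-ρ)²) = 0.0612245 × 3.13018 × 0.884615 / (2 × 0.0133136) = 6.3668
Wq = Lq/λ = 6.3668/20.7 = 0.3076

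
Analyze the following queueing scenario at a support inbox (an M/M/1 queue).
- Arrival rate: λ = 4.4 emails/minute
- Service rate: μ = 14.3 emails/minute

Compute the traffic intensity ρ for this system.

Server utilization: ρ = λ/μ
ρ = 4.4/14.3 = 0.3077
The server is busy 30.77% of the time.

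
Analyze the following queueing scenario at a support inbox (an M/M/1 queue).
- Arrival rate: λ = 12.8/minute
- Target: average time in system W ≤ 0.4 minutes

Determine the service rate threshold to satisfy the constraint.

For M/M/1: W = 1/(μ-λ)
Need W ≤ 0.4, so 1/(μ-λ) ≤ 0.4
μ - λ ≥ 1/0.4 = 2.5000
μ ≥ 12.8 + 2.5000 = 15.3000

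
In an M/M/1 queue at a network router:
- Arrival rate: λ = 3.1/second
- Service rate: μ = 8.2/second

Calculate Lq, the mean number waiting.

ρ = λ/μ = 3.1/8.2 = 0.3780
For M/M/1: Lq = λ²/(μ(μ-λ))
Lq = 9.61/(8.2 × 5.10)
Lq = 0.2298 packets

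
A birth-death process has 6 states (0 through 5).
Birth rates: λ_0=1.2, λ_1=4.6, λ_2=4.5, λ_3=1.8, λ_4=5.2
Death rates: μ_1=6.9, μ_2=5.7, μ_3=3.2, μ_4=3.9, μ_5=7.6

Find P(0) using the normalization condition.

Ratios P(n)/P(0) = (λ₀···λₙ₋₁)/(μ₁···μₙ):
P(1)/P(0) = (1.2)/(6.9) = 0.1739
P(2)/P(0) = (1.2×4.6)/(6.9×5.7) = 0.1404
P(3)/P(0) = (1.2×4.6×4.5)/(6.9×5.7×3.2) = 0.1974
P(4)/P(0) = (1.2×4.6×4.5×1.8)/(6.9×5.7×3.2×3.9) = 0.09109
P(5)/P(0) = (1.2×4.6×4.5×1.8×5.2)/(6.9×5.7×3.2×3.9×7.6) = 0.06233

Normalization: ∑ P(n) = 1
P(0) × (1.0000 + 0.1739 + 0.1404 + 0.1974 + 0.09109 + 0.06233) = 1
P(0) × 1.6651 = 1
P(0) = 1/1.6651 = 0.6006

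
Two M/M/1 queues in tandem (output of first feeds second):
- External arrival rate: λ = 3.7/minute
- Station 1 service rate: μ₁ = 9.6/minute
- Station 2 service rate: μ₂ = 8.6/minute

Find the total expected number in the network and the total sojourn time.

By Jackson's theorem, each station behaves as independent M/M/1.
Station 1: ρ₁ = 3.7/9.6 = 0.3854, L₁ = ρ₁/(1-ρ₁) = λ/(μ₁-λ) = 3.7/5.90 = 0.6271
Station 2: ρ₂ = 3.7/8.6 = 0.4302, L₂ = ρ₂/(1-ρ₂) = λ/(μ₂-λ) = 3.7/4.90 = 0.7551
Total: L = L₁ + L₂ = 0.6271 + 0.7551 = 1.3822
W = L/λ = 1.3822/3.7 = 0.3736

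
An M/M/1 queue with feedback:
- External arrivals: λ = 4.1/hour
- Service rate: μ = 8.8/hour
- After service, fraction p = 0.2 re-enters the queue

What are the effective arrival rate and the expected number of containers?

Effective arrival rate: λ_eff = λ/(1-p) = 4.1/(1-0.2) = 4.1/0.80 = 5.1250
ρ = λ_eff/μ = 5.1250/8.8 = 0.5824
L = ρ/(1-ρ) = 0.5824/(1-0.5824) = 1.3946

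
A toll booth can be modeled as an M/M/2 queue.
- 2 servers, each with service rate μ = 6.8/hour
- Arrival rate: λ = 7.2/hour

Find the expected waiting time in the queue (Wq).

Traffic intensity: ρ = λ/(cμ) = 7.2/(2×6.8) = 0.5294
Since ρ = 0.5294 < 1, system is stable.
Offered load a = λ/μ = cρ = 7.2/6.8 = 1.0588
P₀ = [ Σₙ₌₀^1 aⁿ/n! + a^2/(2!(1-ρ)) ]⁻¹
Σ = a^0/0! + a^1/1! = 1.0000 + 1.0588 = 2.0588
a^2/(2!(1-ρ)) = 1.1211/(2 × 0.47059) = 1.1912
P₀ = 1/(2.0588 + 1.1912) = 0.3077
Lq = P₀·a^2·ρ / (2!(1-ρ)²) = 0.30769 × 1.1211 × 0.52941 / (2 × 0.22145) = 0.4123
Wq = Lq/λ = 0.41233/7.2 = 0.05727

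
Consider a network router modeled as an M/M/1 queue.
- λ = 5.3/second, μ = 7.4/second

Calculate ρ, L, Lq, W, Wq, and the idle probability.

Step 1: ρ = λ/μ = 5.3/7.4 = 0.7162
Step 2: L = λ/(μ-λ) = 5.3/2.10 = 2.5238
Step 3: Lq = λ²/(μ(μ-λ)) = 28.09/(7.4×2.10) = 1.8076
Step 4: W = 1/(μ-λ) = 1/2.10 = 0.47619
Step 5: Wq = λ/(μ(μ-λ)) = 5.3/(7.4×2.10) = 0.3411
Step 6: P(0) = 1-ρ = 0.2838
Verify: L = λW = 5.3×0.47619 = 2.5238 ✔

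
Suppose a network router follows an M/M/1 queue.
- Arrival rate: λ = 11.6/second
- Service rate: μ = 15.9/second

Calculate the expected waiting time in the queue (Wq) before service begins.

First, compute utilization: ρ = λ/μ = 11.6/15.9 = 0.7296
For M/M/1: Wq = λ/(μ(μ-λ))
Wq = 11.6/(15.9 × (15.9-11.6))
Wq = 11.6/(15.9 × 4.30)
Wq = 0.1697 seconds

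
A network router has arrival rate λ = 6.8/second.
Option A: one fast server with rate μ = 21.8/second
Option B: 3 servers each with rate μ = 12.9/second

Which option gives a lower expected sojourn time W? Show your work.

Option A: single server μ = 21.8 (M/M/1)
  ρ_A = 6.8/21.8 = 0.3119
  W_A = 1/(μ-λ) = 1/(21.8-6.8) = 1/15.00 = 0.06667

Option B: 3 servers μ = 12.9 (M/M/3)
  ρ_B = λ/(cμ) = 6.8/(3×12.9) = 0.1757
  Offered load a = λ/μ = cρ = 6.8/12.9 = 0.5271
  P₀ = [ Σₙ₌₀^2 aⁿ/n! + a^3/(3!(1-ρ)) ]⁻¹
  Σ = a^0/0! + a^1/1! + a^2/2! = 1.0000 + 0.52713 + 0.13893 = 1.6661
  a^3/(3!(1-ρ)) = 0.1465/(6 × 0.8243) = 0.02962
  P₀ = 1/(1.6661 + 0.02962) = 0.5897
  Lq = P₀·a^3·ρ / (3!(1-ρ)²) = 0.5897 × 0.1465 × 0.1757 / (6 × 0.6795) = 0.003723
  Wq_B = Lq/λ = 0.003723/6.8 = 0.0005475
  W_B = Wq_B + 1/μ = 0.0005475 + 0.07752 = 0.07807

Since W_A = 0.06667 < W_B = 0.07807, Option A (single fast server) has the shorter time in system.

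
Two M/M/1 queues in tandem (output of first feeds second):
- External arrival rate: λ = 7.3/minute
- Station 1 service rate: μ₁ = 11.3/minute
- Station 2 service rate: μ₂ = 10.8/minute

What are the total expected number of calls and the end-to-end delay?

By Jackson's theorem, each station behaves as independent M/M/1.
Station 1: ρ₁ = 7.3/11.3 = 0.6460, L₁ = ρ₁/(1-ρ₁) = λ/(μ₁-λ) = 7.3/4.00 = 1.8250
Station 2: ρ₂ = 7.3/10.8 = 0.6759, L₂ = ρ₂/(1-ρ₂) = λ/(μ₂-λ) = 7.3/3.50 = 2.0857
Total: L = L₁ + L₂ = 1.8250 + 2.0857 = 3.9107
W = L/λ = 3.9107/7.3 = 0.5357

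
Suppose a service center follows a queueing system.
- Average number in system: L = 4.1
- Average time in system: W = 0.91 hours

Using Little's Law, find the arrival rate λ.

Little's Law: L = λW, so λ = L/W
λ = 4.1/0.91 = 4.5055 customers/hour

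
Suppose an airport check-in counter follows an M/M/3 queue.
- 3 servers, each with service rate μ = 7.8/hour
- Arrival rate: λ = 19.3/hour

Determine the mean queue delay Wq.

Traffic intensity: ρ = λ/(cμ) = 19.3/(3×7.8) = 0.8248
Since ρ = 0.8248 < 1, system is stable.
Offered load a = λ/μ = cρ = 19.3/7.8 = 2.4744
P₀ = [ Σₙ₌₀^2 aⁿ/n! + a^3/(3!(1-ρ)) ]⁻¹
Σ = a^0/0! + a^1/1! + a^2/2! = 1.0000 + 2.4744 + 3.0612 = 6.5356
a^3/(3!(1-ρ)) = 15.14914/(6 × 0.1752137) = 14.4102
P₀ = 1/(6.5356 + 14.4102) = 0.04774
Lq = P₀·a^3·ρ / (3!(1-ρ)²) = 0.047742 × 15.1491 × 0.82479 / (6 × 0.030700) = 3.2385
Wq = Lq/λ = 3.2385/19.3 = 0.1678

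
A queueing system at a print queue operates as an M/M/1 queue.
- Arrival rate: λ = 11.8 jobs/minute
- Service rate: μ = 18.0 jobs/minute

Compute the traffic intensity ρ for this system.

Server utilization: ρ = λ/μ
ρ = 11.8/18.0 = 0.6556
The server is busy 65.56% of the time.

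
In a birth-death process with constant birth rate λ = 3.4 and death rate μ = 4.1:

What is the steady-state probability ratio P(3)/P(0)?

For constant rates: P(n)/P(0) = (λ/μ)^n
P(3)/P(0) = (3.4/4.1)^3 = 0.8293^3 = 0.5703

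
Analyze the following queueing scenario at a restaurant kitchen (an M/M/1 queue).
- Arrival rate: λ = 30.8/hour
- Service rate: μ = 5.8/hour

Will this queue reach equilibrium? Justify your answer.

Stability requires ρ = λ/(cμ) < 1
ρ = 30.8/(1 × 5.8) = 30.8/5.80 = 5.3103
Since 5.3103 ≥ 1, the system is UNSTABLE.
Queue grows without bound. Need μ > λ = 30.8.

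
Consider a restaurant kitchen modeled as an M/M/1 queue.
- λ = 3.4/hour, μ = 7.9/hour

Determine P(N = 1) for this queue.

ρ = λ/μ = 3.4/7.9 = 0.4304
P(n) = (1-ρ)ρⁿ
P(1) = (1-0.4304) × 0.4304^1
P(1) = 0.5696 × 0.4304
P(1) = 0.2452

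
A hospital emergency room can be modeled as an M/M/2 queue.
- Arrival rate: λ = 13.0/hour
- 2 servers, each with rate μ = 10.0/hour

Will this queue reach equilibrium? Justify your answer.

Stability requires ρ = λ/(cμ) < 1
ρ = 13.0/(2 × 10.0) = 13.0/20.00 = 0.6500
Since 0.6500 < 1, the system is STABLE.
The servers are busy 65.00% of the time.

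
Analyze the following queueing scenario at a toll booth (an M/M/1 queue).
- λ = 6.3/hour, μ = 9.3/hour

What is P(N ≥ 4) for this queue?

ρ = λ/μ = 6.3/9.3 = 0.6774
P(N ≥ n) = ρⁿ
P(N ≥ 4) = 0.6774^4
P(N ≥ 4) = 0.2106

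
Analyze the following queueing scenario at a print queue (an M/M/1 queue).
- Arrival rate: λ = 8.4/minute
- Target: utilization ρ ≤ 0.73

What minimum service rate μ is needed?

ρ = λ/μ, so μ = λ/ρ
μ ≥ 8.4/0.73 = 11.5068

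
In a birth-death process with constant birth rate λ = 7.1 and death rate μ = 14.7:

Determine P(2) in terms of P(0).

For constant rates: P(n)/P(0) = (λ/μ)^n
P(2)/P(0) = (7.1/14.7)^2 = 0.4830^2 = 0.2333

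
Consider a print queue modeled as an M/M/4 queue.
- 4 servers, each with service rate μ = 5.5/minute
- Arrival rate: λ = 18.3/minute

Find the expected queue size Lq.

Traffic intensity: ρ = λ/(cμ) = 18.3/(4×5.5) = 0.8318
Since ρ = 0.8318 < 1, system is stable.
Offered load a = λ/μ = cρ = 18.3/5.5 = 3.3273
P₀ = [ Σₙ₌₀^3 aⁿ/n! + a^4/(4!(1-ρ)) ]⁻¹
Σ = a^0/0! + a^1/1! + a^2/2! + a^3/3! = 1.0000 + 3.3273 + 5.5354 + 6.1392 = 16.0019
a^4/(4!(1-ρ)) = 122.5614/(24 × 0.168182) = 30.3643
P₀ = 1/(16.0019 + 30.3643) = 0.02157
Lq = P₀·a^4·ρ / (4!(1-ρ)²) = 0.021567 × 122.5614 × 0.83182 / (24 × 0.028285) = 3.2390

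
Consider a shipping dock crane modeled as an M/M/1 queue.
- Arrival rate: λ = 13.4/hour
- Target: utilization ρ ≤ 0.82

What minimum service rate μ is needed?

ρ = λ/μ, so μ = λ/ρ
μ ≥ 13.4/0.82 = 16.3415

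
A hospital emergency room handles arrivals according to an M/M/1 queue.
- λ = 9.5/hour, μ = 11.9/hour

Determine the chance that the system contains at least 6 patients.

ρ = λ/μ = 9.5/11.9 = 0.79832
P(N ≥ n) = ρⁿ
P(N ≥ 6) = 0.79832^6
P(N ≥ 6) = 0.2589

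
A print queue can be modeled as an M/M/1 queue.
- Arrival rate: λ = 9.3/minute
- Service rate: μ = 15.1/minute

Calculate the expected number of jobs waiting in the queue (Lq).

ρ = λ/μ = 9.3/15.1 = 0.6159
For M/M/1: Lq = λ²/(μ(μ-λ))
Lq = 86.49/(15.1 × 5.80)
Lq = 0.9876 jobs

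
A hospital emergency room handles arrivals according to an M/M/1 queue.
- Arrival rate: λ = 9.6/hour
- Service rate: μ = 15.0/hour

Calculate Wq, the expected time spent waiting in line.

First, compute utilization: ρ = λ/μ = 9.6/15.0 = 0.6400
For M/M/1: Wq = λ/(μ(μ-λ))
Wq = 9.6/(15.0 × (15.0-9.6))
Wq = 9.6/(15.0 × 5.40)
Wq = 0.1185 hours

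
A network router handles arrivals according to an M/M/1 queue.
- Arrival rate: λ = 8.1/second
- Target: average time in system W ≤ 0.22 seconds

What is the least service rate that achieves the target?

For M/M/1: W = 1/(μ-λ)
Need W ≤ 0.22, so 1/(μ-λ) ≤ 0.22
μ - λ ≥ 1/0.22 = 4.5455
μ ≥ 8.1 + 4.5455 = 12.6455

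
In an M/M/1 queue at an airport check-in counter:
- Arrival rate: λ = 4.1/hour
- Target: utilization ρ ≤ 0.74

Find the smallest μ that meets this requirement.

ρ = λ/μ, so μ = λ/ρ
μ ≥ 4.1/0.74 = 5.5405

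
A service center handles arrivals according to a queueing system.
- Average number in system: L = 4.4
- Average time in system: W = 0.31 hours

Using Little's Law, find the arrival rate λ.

Little's Law: L = λW, so λ = L/W
λ = 4.4/0.31 = 14.1935 customers/hour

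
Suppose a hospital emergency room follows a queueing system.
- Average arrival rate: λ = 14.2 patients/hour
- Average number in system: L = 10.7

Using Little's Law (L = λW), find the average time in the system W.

Little's Law: L = λW, so W = L/λ
W = 10.7/14.2 = 0.7535 hours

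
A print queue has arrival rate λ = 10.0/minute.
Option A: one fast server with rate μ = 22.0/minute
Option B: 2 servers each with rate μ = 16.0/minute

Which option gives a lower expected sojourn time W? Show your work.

Option A: single server μ = 22.0 (M/M/1)
  ρ_A = 10.0/22.0 = 0.4545
  W_A = 1/(μ-λ) = 1/(22.0-10.0) = 1/12.00 = 0.08333

Option B: 2 servers μ = 16.0 (M/M/2)
  ρ_B = λ/(cμ) = 10.0/(2×16.0) = 0.3125
  Offered load a = λ/μ = cρ = 10.0/16.0 = 0.6250
  P₀ = [ Σₙ₌₀^1 aⁿ/n! + a^2/(2!(1-ρ)) ]⁻¹
  Σ = a^0/0! + a^1/1! = 1.0000 + 0.6250 = 1.6250
  a^2/(2!(1-ρ)) = 0.3906/(2 × 0.6875) = 0.2841
  P₀ = 1/(1.6250 + 0.2841) = 0.5238
  Lq = P₀·a^2·ρ / (2!(1-ρ)²) = 0.52381 × 0.39062 × 0.31250 / (2 × 0.47266) = 0.06764
  Wq_B = Lq/λ = 0.06764/10.0 = 0.006764
  W_B = Wq_B + 1/μ = 0.006764 + 0.06250 = 0.06926

Since W_B = 0.06926 < W_A = 0.08333, Option B (multiple servers) has the shorter time in system.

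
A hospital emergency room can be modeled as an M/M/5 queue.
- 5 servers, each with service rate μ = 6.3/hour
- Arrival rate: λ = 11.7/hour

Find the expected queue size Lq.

Traffic intensity: ρ = λ/(cμ) = 11.7/(5×6.3) = 0.3714
Since ρ = 0.3714 < 1, system is stable.
Offered load a = λ/μ = cρ = 11.7/6.3 = 1.8571
P₀ = [ Σₙ₌₀^4 aⁿ/n! + a^5/(5!(1-ρ)) ]⁻¹
Σ = a^0/0! + a^1/1! + a^2/2! + a^3/3! + a^4/4! = 1.00000 + 1.85714 + 1.72449 + 1.06754 + 0.495644 = 6.1448
a^5/(5!(1-ρ)) = 22.0916/(120 × 0.6286) = 0.2929
P₀ = 1/(6.1448 + 0.2929) = 0.1553
Lq = P₀·a^5·ρ / (5!(1-ρ)²) = 0.1553 × 22.0916 × 0.3714 / (120 × 0.3951) = 0.02688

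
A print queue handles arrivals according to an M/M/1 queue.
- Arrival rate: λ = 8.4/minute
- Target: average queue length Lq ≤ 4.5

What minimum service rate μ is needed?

For M/M/1: Lq = λ²/(μ(μ-λ))
Need Lq ≤ 4.5, i.e. μ(μ-λ) ≥ λ²/4.5
μ² - 8.4μ - 70.56/4.5 ≥ 0  →  μ² - 8.4μ - 15.6800 ≥ 0
Quadratic formula (positive root): μ = [λ + √(λ² + 4×15.6800)]/2
Discriminant: 70.56 + 4×15.6800 = 133.2800, √133.2800 = 11.544696
μ ≥ (8.4 + 11.544696)/2 = 9.9723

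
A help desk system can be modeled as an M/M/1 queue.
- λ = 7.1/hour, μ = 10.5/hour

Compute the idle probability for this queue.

ρ = λ/μ = 7.1/10.5 = 0.6762
P(0) = 1 - ρ = 1 - 0.6762 = 0.3238
The server is idle 32.38% of the time.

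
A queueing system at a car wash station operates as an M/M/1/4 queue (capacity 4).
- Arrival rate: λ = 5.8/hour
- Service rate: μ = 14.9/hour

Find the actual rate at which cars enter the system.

ρ = λ/μ = 5.8/14.9 = 0.38926
P₀ = (1-ρ)/(1-ρ^(K+1)) = (1-0.38926)/(1-0.38926^5) = 0.6107/0.9911 = 0.6162
P_K = P₀×ρ^K = 0.6162 × 0.38926^4 = 0.6162 × 0.02296 = 0.01415
λ_eff = λ(1-P_K) = 5.8 × (1 - 0.01415) = 5.8 × 0.98585 = 5.7179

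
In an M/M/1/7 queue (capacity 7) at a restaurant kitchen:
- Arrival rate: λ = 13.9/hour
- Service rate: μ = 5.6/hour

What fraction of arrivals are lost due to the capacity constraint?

ρ = λ/μ = 13.9/5.6 = 2.48214
P₀ = (1-ρ)/(1-ρ^(K+1)) = (1-2.48214)/(1-2.48214^8) = -1.4821/-1439.8215 = 0.001029
P_K = P₀×ρ^K = 0.0010294 × 2.48214^7 = 0.0010294 × 580.4755 = 0.5975
Blocking probability = 59.75%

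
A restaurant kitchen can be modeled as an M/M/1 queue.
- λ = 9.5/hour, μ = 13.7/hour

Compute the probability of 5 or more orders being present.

ρ = λ/μ = 9.5/13.7 = 0.6934
P(N ≥ n) = ρⁿ
P(N ≥ 5) = 0.6934^5
P(N ≥ 5) = 0.1603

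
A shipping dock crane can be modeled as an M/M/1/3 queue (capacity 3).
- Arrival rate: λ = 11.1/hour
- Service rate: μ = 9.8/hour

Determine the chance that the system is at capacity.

ρ = λ/μ = 11.1/9.8 = 1.13265
P₀ = (1-ρ)/(1-ρ^(K+1)) = (1-1.13265)/(1-1.13265^4) = -0.13265/-0.64582 = 0.2054
P_K = P₀×ρ^K = 0.2054 × 1.13265^3 = 0.2054 × 1.4531 = 0.2985
Blocking probability = 29.85%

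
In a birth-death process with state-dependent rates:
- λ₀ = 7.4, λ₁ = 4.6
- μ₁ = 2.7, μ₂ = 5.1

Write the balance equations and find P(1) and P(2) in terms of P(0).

Balance equations:
State 0: λ₀P₀ = μ₁P₁ → P₁ = (λ₀/μ₁)P₀ = (7.4/2.7)P₀ = 2.7407P₀
State 1: P₂ = (λ₀λ₁)/(μ₁μ₂)P₀ = (7.4×4.6)/(2.7×5.1)P₀ = 2.4720P₀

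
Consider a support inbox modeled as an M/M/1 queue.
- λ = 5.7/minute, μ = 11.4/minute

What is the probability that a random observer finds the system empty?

ρ = λ/μ = 5.7/11.4 = 0.5000
P(0) = 1 - ρ = 1 - 0.5000 = 0.5000
The server is idle 50.00% of the time.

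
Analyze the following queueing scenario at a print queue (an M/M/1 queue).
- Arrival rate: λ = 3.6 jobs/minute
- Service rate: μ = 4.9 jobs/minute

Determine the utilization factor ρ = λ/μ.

Server utilization: ρ = λ/μ
ρ = 3.6/4.9 = 0.7347
The server is busy 73.47% of the time.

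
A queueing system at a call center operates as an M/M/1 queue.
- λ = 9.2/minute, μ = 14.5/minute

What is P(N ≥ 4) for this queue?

ρ = λ/μ = 9.2/14.5 = 0.6345
P(N ≥ n) = ρⁿ
P(N ≥ 4) = 0.6345^4
P(N ≥ 4) = 0.1621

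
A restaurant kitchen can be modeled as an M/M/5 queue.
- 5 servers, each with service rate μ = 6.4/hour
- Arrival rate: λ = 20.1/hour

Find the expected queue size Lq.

Traffic intensity: ρ = λ/(cμ) = 20.1/(5×6.4) = 0.6281
Since ρ = 0.6281 < 1, system is stable.
Offered load a = λ/μ = cρ = 20.1/6.4 = 3.1406
P₀ = [ Σₙ₌₀^4 aⁿ/n! + a^5/(5!(1-ρ)) ]⁻¹
Σ = a^0/0! + a^1/1! + a^2/2! + a^3/3! + a^4/4! = 1.0000 + 3.1406 + 4.9318 + 5.1629 + 4.0537 = 18.2890
a^5/(5!(1-ρ)) = 305.5487/(120 × 0.371875) = 6.8470
P₀ = 1/(18.2890 + 6.8470) = 0.03978
Lq = P₀·a^5·ρ / (5!(1-ρ)²) = 0.039783 × 305.5487 × 0.62813 / (120 × 0.13829) = 0.4601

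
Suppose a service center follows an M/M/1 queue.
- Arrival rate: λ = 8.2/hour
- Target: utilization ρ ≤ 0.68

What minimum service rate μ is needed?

ρ = λ/μ, so μ = λ/ρ
μ ≥ 8.2/0.68 = 12.0588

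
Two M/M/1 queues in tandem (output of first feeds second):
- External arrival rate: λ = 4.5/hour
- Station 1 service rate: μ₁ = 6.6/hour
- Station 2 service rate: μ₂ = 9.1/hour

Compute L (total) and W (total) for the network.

By Jackson's theorem, each station behaves as independent M/M/1.
Station 1: ρ₁ = 4.5/6.6 = 0.6818, L₁ = ρ₁/(1-ρ₁) = λ/(μ₁-λ) = 4.5/2.10 = 2.14286
Station 2: ρ₂ = 4.5/9.1 = 0.4945, L₂ = ρ₂/(1-ρ₂) = λ/(μ₂-λ) = 4.5/4.60 = 0.978261
Total: L = L₁ + L₂ = 2.14286 + 0.978261 = 3.1211
W = L/λ = 3.1211/4.5 = 0.6936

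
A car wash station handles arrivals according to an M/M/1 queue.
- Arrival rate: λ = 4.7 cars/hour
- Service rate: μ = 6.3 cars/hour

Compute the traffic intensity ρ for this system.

Server utilization: ρ = λ/μ
ρ = 4.7/6.3 = 0.7460
The server is busy 74.60% of the time.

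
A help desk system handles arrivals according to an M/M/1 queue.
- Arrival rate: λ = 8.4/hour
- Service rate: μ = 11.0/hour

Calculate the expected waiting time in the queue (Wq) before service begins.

First, compute utilization: ρ = λ/μ = 8.4/11.0 = 0.7636
For M/M/1: Wq = λ/(μ(μ-λ))
Wq = 8.4/(11.0 × (11.0-8.4))
Wq = 8.4/(11.0 × 2.60)
Wq = 0.2937 hours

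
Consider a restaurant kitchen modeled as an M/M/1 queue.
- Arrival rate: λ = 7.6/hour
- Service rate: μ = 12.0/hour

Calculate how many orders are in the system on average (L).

ρ = λ/μ = 7.6/12.0 = 0.6333
For M/M/1: L = λ/(μ-λ)
L = 7.6/(12.0-7.6) = 7.6/4.40
L = 1.7273 orders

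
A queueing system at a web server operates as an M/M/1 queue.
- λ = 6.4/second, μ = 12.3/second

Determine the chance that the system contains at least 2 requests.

ρ = λ/μ = 6.4/12.3 = 0.5203
P(N ≥ n) = ρⁿ
P(N ≥ 2) = 0.5203^2
P(N ≥ 2) = 0.2707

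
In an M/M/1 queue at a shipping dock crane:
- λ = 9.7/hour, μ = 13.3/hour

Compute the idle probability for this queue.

ρ = λ/μ = 9.7/13.3 = 0.7293
P(0) = 1 - ρ = 1 - 0.7293 = 0.2707
The server is idle 27.07% of the time.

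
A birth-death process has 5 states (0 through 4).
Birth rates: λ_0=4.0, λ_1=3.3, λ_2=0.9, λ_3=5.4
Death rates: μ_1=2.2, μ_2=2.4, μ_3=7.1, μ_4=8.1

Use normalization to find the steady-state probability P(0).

Ratios P(n)/P(0) = (λ₀···λₙ₋₁)/(μ₁···μₙ):
P(1)/P(0) = (4.0)/(2.2) = 1.8182
P(2)/P(0) = (4.0×3.3)/(2.2×2.4) = 2.5000
P(3)/P(0) = (4.0×3.3×0.9)/(2.2×2.4×7.1) = 0.3169
P(4)/P(0) = (4.0×3.3×0.9×5.4)/(2.2×2.4×7.1×8.1) = 0.2113

Normalization: ∑ P(n) = 1
P(0) × (1.0000 + 1.8182 + 2.5000 + 0.3169 + 0.2113) = 1
P(0) × 5.8464 = 1
P(0) = 1/5.8464 = 0.1710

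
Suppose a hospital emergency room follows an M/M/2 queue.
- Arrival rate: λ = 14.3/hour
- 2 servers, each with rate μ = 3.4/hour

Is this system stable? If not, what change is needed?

Stability requires ρ = λ/(cμ) < 1
ρ = 14.3/(2 × 3.4) = 14.3/6.80 = 2.1029
Since 2.1029 ≥ 1, the system is UNSTABLE.
Need c > λ/μ = 14.3/3.4 = 4.21.
Minimum servers needed: c = 5.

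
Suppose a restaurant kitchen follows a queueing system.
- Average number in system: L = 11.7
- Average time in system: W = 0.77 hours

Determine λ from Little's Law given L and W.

Little's Law: L = λW, so λ = L/W
λ = 11.7/0.77 = 15.1948 orders/hour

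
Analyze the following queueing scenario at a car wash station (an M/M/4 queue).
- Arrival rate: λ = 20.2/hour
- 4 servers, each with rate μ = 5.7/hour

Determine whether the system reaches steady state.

Stability requires ρ = λ/(cμ) < 1
ρ = 20.2/(4 × 5.7) = 20.2/22.80 = 0.8860
Since 0.8860 < 1, the system is STABLE.
The servers are busy 88.60% of the time.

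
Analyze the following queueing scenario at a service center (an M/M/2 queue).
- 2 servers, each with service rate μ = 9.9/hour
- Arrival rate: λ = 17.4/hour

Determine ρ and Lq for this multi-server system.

Traffic intensity: ρ = λ/(cμ) = 17.4/(2×9.9) = 0.8788
Since ρ = 0.8788 < 1, system is stable.
Offered load a = λ/μ = cρ = 17.4/9.9 = 1.7576
P₀ = [ Σₙ₌₀^1 aⁿ/n! + a^2/(2!(1-ρ)) ]⁻¹
Σ = a^0/0! + a^1/1! = 1.0000 + 1.7576 = 2.7576
a^2/(2!(1-ρ)) = 3.08907/(2 × 0.121212) = 12.7424
P₀ = 1/(2.7576 + 12.7424) = 0.06452
Lq = P₀·a^2·ρ / (2!(1-ρ)²) = 0.0645161 × 3.08907 × 0.878788 / (2 × 0.0146924) = 5.9602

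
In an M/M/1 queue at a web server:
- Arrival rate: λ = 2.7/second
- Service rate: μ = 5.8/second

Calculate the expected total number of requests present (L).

ρ = λ/μ = 2.7/5.8 = 0.4655
For M/M/1: L = λ/(μ-λ)
L = 2.7/(5.8-2.7) = 2.7/3.10
L = 0.8710 requests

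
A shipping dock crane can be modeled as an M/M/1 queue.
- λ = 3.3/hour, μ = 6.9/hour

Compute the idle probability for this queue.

ρ = λ/μ = 3.3/6.9 = 0.4783
P(0) = 1 - ρ = 1 - 0.4783 = 0.5217
The server is idle 52.17% of the time.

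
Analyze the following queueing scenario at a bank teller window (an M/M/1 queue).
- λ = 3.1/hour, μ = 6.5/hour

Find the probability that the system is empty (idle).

ρ = λ/μ = 3.1/6.5 = 0.4769
P(0) = 1 - ρ = 1 - 0.4769 = 0.5231
The server is idle 52.31% of the time.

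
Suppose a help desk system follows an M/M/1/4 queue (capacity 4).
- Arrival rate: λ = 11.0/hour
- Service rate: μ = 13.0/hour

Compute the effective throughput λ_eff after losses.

ρ = λ/μ = 11.0/13.0 = 0.84615
P₀ = (1-ρ)/(1-ρ^(K+1)) = (1-0.84615)/(1-0.84615^5) = 0.15385/0.56625 = 0.2717
P_K = P₀×ρ^K = 0.2717 × 0.84615^4 = 0.2717 × 0.5126 = 0.1393
λ_eff = λ(1-P_K) = 11.0 × (1 - 0.13928) = 11.0 × 0.86072 = 9.4679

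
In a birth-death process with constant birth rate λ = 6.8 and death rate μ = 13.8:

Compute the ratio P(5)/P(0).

For constant rates: P(n)/P(0) = (λ/μ)^n
P(5)/P(0) = (6.8/13.8)^5 = 0.49275^5 = 0.02905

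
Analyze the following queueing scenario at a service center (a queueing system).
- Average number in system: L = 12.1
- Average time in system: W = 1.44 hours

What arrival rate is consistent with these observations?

Little's Law: L = λW, so λ = L/W
λ = 12.1/1.44 = 8.4028 customers/hour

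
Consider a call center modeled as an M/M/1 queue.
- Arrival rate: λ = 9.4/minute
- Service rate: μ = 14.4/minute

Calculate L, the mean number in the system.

ρ = λ/μ = 9.4/14.4 = 0.6528
For M/M/1: L = λ/(μ-λ)
L = 9.4/(14.4-9.4) = 9.4/5.00
L = 1.8800 calls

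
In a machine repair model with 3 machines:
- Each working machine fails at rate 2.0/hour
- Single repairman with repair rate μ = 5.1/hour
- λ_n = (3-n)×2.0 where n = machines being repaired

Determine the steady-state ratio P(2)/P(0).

P(2)/P(0) = ∏_{i=0}^{2-1} λ_i/μ_{i+1}
= (3-0)×2.0/5.1 × (3-1)×2.0/5.1
= 0.9227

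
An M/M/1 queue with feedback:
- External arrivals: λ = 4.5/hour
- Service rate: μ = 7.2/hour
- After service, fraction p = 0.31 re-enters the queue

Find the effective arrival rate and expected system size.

Effective arrival rate: λ_eff = λ/(1-p) = 4.5/(1-0.31) = 4.5/0.69 = 6.52174
ρ = λ_eff/μ = 6.52174/7.2 = 0.905797
L = ρ/(1-ρ) = 0.905797/(1-0.905797) = 9.6154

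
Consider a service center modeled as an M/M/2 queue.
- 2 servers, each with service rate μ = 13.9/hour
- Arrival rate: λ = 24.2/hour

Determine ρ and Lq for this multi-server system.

Traffic intensity: ρ = λ/(cμ) = 24.2/(2×13.9) = 0.8705
Since ρ = 0.8705 < 1, system is stable.
Offered load a = λ/μ = cρ = 24.2/13.9 = 1.7410
P₀ = [ Σₙ₌₀^1 aⁿ/n! + a^2/(2!(1-ρ)) ]⁻¹
Σ = a^0/0! + a^1/1! = 1.0000 + 1.7410 = 2.7410
a^2/(2!(1-ρ)) = 3.031106/(2 × 0.1294964) = 11.7034
P₀ = 1/(2.7410 + 11.7034) = 0.06923
Lq = P₀·a^2·ρ / (2!(1-ρ)²) = 0.0692308 × 3.03111 × 0.870504 / (2 × 0.0167693) = 5.4466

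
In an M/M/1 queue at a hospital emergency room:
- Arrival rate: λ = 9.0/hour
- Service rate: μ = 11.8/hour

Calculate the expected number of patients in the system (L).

ρ = λ/μ = 9.0/11.8 = 0.7627
For M/M/1: L = λ/(μ-λ)
L = 9.0/(11.8-9.0) = 9.0/2.80
L = 3.2143 patients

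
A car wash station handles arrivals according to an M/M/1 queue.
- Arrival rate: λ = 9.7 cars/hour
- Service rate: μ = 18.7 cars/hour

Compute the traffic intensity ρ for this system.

Server utilization: ρ = λ/μ
ρ = 9.7/18.7 = 0.5187
The server is busy 51.87% of the time.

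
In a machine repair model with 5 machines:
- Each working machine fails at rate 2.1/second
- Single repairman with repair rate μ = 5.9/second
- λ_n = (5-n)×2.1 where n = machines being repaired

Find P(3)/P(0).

P(3)/P(0) = ∏_{i=0}^{3-1} λ_i/μ_{i+1}
= (5-0)×2.1/5.9 × (5-1)×2.1/5.9 × (5-2)×2.1/5.9
= 2.7055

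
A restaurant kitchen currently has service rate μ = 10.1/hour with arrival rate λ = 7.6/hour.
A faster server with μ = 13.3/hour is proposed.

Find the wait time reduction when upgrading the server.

System 1: ρ₁ = 7.6/10.1 = 0.7525, W₁ = 1/(10.1-7.6) = 0.40000
System 2: ρ₂ = 7.6/13.3 = 0.5714, W₂ = 1/(13.3-7.6) = 0.17544
Improvement: (W₁-W₂)/W₁ = (0.40000-0.17544)/0.40000 = 56.14%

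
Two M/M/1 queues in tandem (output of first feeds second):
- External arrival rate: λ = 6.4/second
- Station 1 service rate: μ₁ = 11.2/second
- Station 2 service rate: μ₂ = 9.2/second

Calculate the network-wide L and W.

By Jackson's theorem, each station behaves as independent M/M/1.
Station 1: ρ₁ = 6.4/11.2 = 0.5714, L₁ = ρ₁/(1-ρ₁) = λ/(μ₁-λ) = 6.4/4.80 = 1.3333
Station 2: ρ₂ = 6.4/9.2 = 0.6957, L₂ = ρ₂/(1-ρ₂) = λ/(μ₂-λ) = 6.4/2.80 = 2.2857
Total: L = L₁ + L₂ = 1.3333 + 2.2857 = 3.6190
W = L/λ = 3.6190/6.4 = 0.5655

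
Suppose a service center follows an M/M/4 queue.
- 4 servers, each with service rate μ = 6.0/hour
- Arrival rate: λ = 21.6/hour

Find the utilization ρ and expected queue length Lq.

Traffic intensity: ρ = λ/(cμ) = 21.6/(4×6.0) = 0.9000
Since ρ = 0.9000 < 1, system is stable.
Offered load a = λ/μ = cρ = 21.6/6.0 = 3.6000
P₀ = [ Σₙ₌₀^3 aⁿ/n! + a^4/(4!(1-ρ)) ]⁻¹
Σ = a^0/0! + a^1/1! + a^2/2! + a^3/3! = 1.0000 + 3.6000 + 6.4800 + 7.7760 = 18.8560
a^4/(4!(1-ρ)) = 167.9616/(24 × 0.1000) = 69.9840
P₀ = 1/(18.8560 + 69.9840) = 0.01126
Lq = P₀·a^4·ρ / (4!(1-ρ)²) = 0.0112562 × 167.9616 × 0.900000 / (24 × 0.0100000) = 7.0898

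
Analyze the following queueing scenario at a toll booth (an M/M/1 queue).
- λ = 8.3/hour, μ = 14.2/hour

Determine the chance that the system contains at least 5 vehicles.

ρ = λ/μ = 8.3/14.2 = 0.58451
P(N ≥ n) = ρⁿ
P(N ≥ 5) = 0.58451^5
P(N ≥ 5) = 0.06823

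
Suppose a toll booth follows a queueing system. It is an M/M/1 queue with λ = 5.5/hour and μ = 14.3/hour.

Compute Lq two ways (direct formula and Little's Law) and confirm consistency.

Method 1 (direct): Lq = λ²/(μ(μ-λ)) = 30.25/(14.3 × 8.80) = 0.2404

Method 2 (Little's Law):
W = 1/(μ-λ) = 1/8.80 = 0.11364
Wq = W - 1/μ = 0.11364 - 0.069930 = 0.04371
Lq = λWq = 5.5 × 0.04371 = 0.2404 ✔ (matches Method 1)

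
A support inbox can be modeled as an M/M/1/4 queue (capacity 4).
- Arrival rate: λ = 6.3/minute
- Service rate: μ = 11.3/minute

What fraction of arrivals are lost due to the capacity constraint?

ρ = λ/μ = 6.3/11.3 = 0.5575
P₀ = (1-ρ)/(1-ρ^(K+1)) = (1-0.5575)/(1-0.5575^5) = 0.4425/0.9461 = 0.4677
P_K = P₀×ρ^K = 0.4677 × 0.5575^4 = 0.4677 × 0.09660 = 0.04518
Blocking probability = 4.52%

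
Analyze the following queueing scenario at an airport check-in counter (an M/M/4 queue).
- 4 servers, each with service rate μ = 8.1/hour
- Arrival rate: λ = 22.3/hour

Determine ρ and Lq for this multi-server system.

Traffic intensity: ρ = λ/(cμ) = 22.3/(4×8.1) = 0.6883
Since ρ = 0.6883 < 1, system is stable.
Offered load a = λ/μ = cρ = 22.3/8.1 = 2.7531
P₀ = [ Σₙ₌₀^3 aⁿ/n! + a^4/(4!(1-ρ)) ]⁻¹
Σ = a^0/0! + a^1/1! + a^2/2! + a^3/3! = 1.00000 + 2.75309 + 3.78974 + 3.47783 = 11.0207
a^4/(4!(1-ρ)) = 57.4486/(24 × 0.311728) = 7.6788
P₀ = 1/(11.0207 + 7.6788) = 0.05348
Lq = P₀·a^4·ρ / (4!(1-ρ)²) = 0.053478 × 57.4486 × 0.68827 / (24 × 0.097175) = 0.9067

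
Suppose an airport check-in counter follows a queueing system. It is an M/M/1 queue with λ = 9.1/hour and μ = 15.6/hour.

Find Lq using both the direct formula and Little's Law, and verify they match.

Method 1 (direct): Lq = λ²/(μ(μ-λ)) = 82.81/(15.6 × 6.50) = 0.8167

Method 2 (Little's Law):
W = 1/(μ-λ) = 1/6.50 = 0.1538462
Wq = W - 1/μ = 0.1538462 - 0.06410256 = 0.089744
Lq = λWq = 9.1 × 0.089744 = 0.8167 ✔ (matches Method 1)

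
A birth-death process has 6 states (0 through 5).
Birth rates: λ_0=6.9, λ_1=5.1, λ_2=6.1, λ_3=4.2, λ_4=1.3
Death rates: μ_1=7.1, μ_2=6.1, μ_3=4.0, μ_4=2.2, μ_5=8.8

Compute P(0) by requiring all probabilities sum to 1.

Ratios P(n)/P(0) = (λ₀···λₙ₋₁)/(μ₁···μₙ):
P(1)/P(0) = (6.9)/(7.1) = 0.9718
P(2)/P(0) = (6.9×5.1)/(7.1×6.1) = 0.8125
P(3)/P(0) = (6.9×5.1×6.1)/(7.1×6.1×4.0) = 1.2391
P(4)/P(0) = (6.9×5.1×6.1×4.2)/(7.1×6.1×4.0×2.2) = 2.3655
P(5)/P(0) = (6.9×5.1×6.1×4.2×1.3)/(7.1×6.1×4.0×2.2×8.8) = 0.3495

Normalization: ∑ P(n) = 1
P(0) × (1.0000 + 0.9718 + 0.8125 + 1.2391 + 2.3655 + 0.3495) = 1
P(0) × 6.7384 = 1
P(0) = 1/6.7384 = 0.1484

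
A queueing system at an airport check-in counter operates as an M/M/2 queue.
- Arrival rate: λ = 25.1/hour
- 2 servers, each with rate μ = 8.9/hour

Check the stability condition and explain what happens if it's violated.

Stability requires ρ = λ/(cμ) < 1
ρ = 25.1/(2 × 8.9) = 25.1/17.80 = 1.4101
Since 1.4101 ≥ 1, the system is UNSTABLE.
Need c > λ/μ = 25.1/8.9 = 2.82.
Minimum servers needed: c = 3.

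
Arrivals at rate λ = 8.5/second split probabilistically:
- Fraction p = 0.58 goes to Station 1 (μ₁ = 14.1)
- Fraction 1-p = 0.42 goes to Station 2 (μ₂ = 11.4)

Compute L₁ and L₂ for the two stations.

Effective rates: λ₁ = 8.5×0.58 = 4.93, λ₂ = 8.5×0.42 = 3.57
Station 1: ρ₁ = 4.93/14.1 = 0.34965, L₁ = ρ₁/(1-ρ₁) = 0.34965/(1-0.34965) = 0.5376
Station 2: ρ₂ = 3.57/11.4 = 0.31316, L₂ = ρ₂/(1-ρ₂) = 0.31316/(1-0.31316) = 0.4559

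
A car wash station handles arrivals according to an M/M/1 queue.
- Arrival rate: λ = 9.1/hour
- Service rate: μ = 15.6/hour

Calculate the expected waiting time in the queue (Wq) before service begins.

First, compute utilization: ρ = λ/μ = 9.1/15.6 = 0.5833
For M/M/1: Wq = λ/(μ(μ-λ))
Wq = 9.1/(15.6 × (15.6-9.1))
Wq = 9.1/(15.6 × 6.50)
Wq = 0.08974 hours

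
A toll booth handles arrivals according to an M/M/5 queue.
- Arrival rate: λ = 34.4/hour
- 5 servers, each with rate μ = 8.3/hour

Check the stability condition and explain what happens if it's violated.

Stability requires ρ = λ/(cμ) < 1
ρ = 34.4/(5 × 8.3) = 34.4/41.50 = 0.8289
Since 0.8289 < 1, the system is STABLE.
The servers are busy 82.89% of the time.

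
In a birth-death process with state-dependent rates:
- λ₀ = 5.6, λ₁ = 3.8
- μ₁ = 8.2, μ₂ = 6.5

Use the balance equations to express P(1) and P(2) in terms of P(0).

Balance equations:
State 0: λ₀P₀ = μ₁P₁ → P₁ = (λ₀/μ₁)P₀ = (5.6/8.2)P₀ = 0.6829P₀
State 1: P₂ = (λ₀λ₁)/(μ₁μ₂)P₀ = (5.6×3.8)/(8.2×6.5)P₀ = 0.3992P₀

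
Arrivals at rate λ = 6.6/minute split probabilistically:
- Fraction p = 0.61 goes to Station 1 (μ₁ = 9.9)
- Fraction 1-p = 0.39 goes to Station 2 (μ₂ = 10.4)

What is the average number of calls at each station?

Effective rates: λ₁ = 6.6×0.61 = 4.026, λ₂ = 6.6×0.39 = 2.574
Station 1: ρ₁ = 4.026/9.9 = 0.40667, L₁ = ρ₁/(1-ρ₁) = 0.40667/(1-0.40667) = 0.6854
Station 2: ρ₂ = 2.574/10.4 = 0.2475, L₂ = ρ₂/(1-ρ₂) = 0.2475/(1-0.2475) = 0.3289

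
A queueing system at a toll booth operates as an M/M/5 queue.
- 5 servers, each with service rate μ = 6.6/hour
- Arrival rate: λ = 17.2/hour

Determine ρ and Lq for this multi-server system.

Traffic intensity: ρ = λ/(cμ) = 17.2/(5×6.6) = 0.5212
Since ρ = 0.5212 < 1, system is stable.
Offered load a = λ/μ = cρ = 17.2/6.6 = 2.6061
P₀ = [ Σₙ₌₀^4 aⁿ/n! + a^5/(5!(1-ρ)) ]⁻¹
Σ = a^0/0! + a^1/1! + a^2/2! + a^3/3! + a^4/4! = 1.00000 + 2.60606 + 3.39578 + 2.94987 + 1.92188 = 11.8736
a^5/(5!(1-ρ)) = 120.2050/(120 × 0.47879) = 2.0922
P₀ = 1/(11.8736 + 2.0922) = 0.07160
Lq = P₀·a^5·ρ / (5!(1-ρ)²) = 0.07160 × 120.2050 × 0.5212 / (120 × 0.2292) = 0.1631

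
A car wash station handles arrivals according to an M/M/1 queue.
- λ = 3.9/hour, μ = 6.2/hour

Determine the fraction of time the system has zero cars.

ρ = λ/μ = 3.9/6.2 = 0.6290
P(0) = 1 - ρ = 1 - 0.6290 = 0.3710
The server is idle 37.10% of the time.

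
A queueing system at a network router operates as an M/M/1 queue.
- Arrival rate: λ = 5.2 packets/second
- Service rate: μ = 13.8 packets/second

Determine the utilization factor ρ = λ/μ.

Server utilization: ρ = λ/μ
ρ = 5.2/13.8 = 0.3768
The server is busy 37.68% of the time.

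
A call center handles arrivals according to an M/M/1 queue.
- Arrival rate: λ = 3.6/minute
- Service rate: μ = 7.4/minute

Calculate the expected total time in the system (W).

First, compute utilization: ρ = λ/μ = 3.6/7.4 = 0.4865
For M/M/1: W = 1/(μ-λ)
W = 1/(7.4-3.6) = 1/3.80
W = 0.2632 minutes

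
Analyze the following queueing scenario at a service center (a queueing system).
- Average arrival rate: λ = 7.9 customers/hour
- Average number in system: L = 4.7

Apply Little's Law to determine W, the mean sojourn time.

Little's Law: L = λW, so W = L/λ
W = 4.7/7.9 = 0.5949 hours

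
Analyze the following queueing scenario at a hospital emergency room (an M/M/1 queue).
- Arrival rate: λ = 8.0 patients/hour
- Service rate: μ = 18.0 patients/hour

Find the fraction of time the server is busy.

Server utilization: ρ = λ/μ
ρ = 8.0/18.0 = 0.4444
The server is busy 44.44% of the time.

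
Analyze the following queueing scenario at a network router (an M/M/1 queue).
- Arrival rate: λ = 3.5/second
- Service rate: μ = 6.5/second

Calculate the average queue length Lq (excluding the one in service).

ρ = λ/μ = 3.5/6.5 = 0.5385
For M/M/1: Lq = λ²/(μ(μ-λ))
Lq = 12.25/(6.5 × 3.00)
Lq = 0.6282 packets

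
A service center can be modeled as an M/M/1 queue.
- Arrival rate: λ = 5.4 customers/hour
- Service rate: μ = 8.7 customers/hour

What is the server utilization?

Server utilization: ρ = λ/μ
ρ = 5.4/8.7 = 0.6207
The server is busy 62.07% of the time.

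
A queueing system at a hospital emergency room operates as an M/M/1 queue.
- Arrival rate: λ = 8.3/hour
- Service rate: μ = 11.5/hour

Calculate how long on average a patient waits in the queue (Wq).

First, compute utilization: ρ = λ/μ = 8.3/11.5 = 0.7217
For M/M/1: Wq = λ/(μ(μ-λ))
Wq = 8.3/(11.5 × (11.5-8.3))
Wq = 8.3/(11.5 × 3.20)
Wq = 0.2255 hours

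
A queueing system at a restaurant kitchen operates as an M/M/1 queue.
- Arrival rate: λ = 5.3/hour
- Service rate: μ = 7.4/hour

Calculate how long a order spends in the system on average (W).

First, compute utilization: ρ = λ/μ = 5.3/7.4 = 0.7162
For M/M/1: W = 1/(μ-λ)
W = 1/(7.4-5.3) = 1/2.10
W = 0.4762 hours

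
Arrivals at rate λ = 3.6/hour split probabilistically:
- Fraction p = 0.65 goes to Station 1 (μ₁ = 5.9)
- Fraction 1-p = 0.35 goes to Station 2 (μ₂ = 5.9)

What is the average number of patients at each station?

Effective rates: λ₁ = 3.6×0.65 = 2.34, λ₂ = 3.6×0.35 = 1.26
Station 1: ρ₁ = 2.34/5.9 = 0.3966, L₁ = ρ₁/(1-ρ₁) = 0.3966/(1-0.3966) = 0.6573
Station 2: ρ₂ = 1.26/5.9 = 0.2136, L₂ = ρ₂/(1-ρ₂) = 0.2136/(1-0.2136) = 0.2716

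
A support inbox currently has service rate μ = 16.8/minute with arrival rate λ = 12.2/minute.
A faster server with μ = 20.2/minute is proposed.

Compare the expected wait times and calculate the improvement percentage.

System 1: ρ₁ = 12.2/16.8 = 0.7262, W₁ = 1/(16.8-12.2) = 0.2174
System 2: ρ₂ = 12.2/20.2 = 0.6040, W₂ = 1/(20.2-12.2) = 0.1250
Improvement: (W₁-W₂)/W₁ = (0.2174-0.1250)/0.2174 = 42.50%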